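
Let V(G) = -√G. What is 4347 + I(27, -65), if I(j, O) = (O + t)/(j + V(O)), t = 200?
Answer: 3455163/794 + 135*I*√65/794 ≈ 4351.6 + 1.3708*I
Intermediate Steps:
I(j, O) = (200 + O)/(j - √O) (I(j, O) = (O + 200)/(j - √O) = (200 + O)/(j - √O))
4347 + I(27, -65) = 4347 + (200 - 65)/(27 - √(-65)) = 4347 + 135/(27 - I*√65)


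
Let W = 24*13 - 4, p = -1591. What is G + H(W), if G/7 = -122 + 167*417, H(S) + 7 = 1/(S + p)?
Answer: 624323195/1283 ≈ 4.8661e+5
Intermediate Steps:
W = 308 (W = 312 - 4 = 308)
H(S) = -7 + 1/(-1591 + S) (H(S) = -7 + 1/(S - 1591) = -7 + 1/(-1591 + S))
G = 486619 (G = 7*(-122 + 167*417) = 7*(-122 + 69639) = 7*69517 = 486619)
G + H(W) = 486619 + (11138 - 7*308)/(-1591 + 308) = 486619 + (11138 - 2156)/(-1283) = 486619 - 1/1283*8982 = 486619 - 8982/1283 = 624323195/1283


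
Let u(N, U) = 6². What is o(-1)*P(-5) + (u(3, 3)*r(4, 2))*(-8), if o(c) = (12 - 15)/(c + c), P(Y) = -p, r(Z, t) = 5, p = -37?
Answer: -2769/2 ≈ -1384.5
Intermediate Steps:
u(N, U) = 36
P(Y) = 37 (P(Y) = -1*(-37) = 37)
o(c) = -3/(2*c) (o(c) = -3*1/(2*c) = -3/(2*c))
o(-1)*P(-5) + (u(3, 3)*r(4, 2))*(-8) = -3/2/(-1)*37 + (36*5)*(-8) = -3/2*(-1)*37 + 180*(-8) = (3/2)*37 - 1440 = 111/2 - 1440 = -2769/2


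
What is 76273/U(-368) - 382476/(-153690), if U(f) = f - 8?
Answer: -41058817/204920 ≈ -200.36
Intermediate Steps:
U(f) = -8 + f
76273/U(-368) - 382476/(-153690) = 76273/(-8 - 368) - 382476/(-153690) = 76273/(-376) - 382476*(-1/153690) = 76273*(-1/376) + 63746/25615 = -76273/376 + 63746/25615 = -41058817/204920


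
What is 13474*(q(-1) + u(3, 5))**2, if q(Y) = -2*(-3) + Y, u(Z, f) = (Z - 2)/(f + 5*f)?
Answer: 153610337/450 ≈ 3.4136e+5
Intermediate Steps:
u(Z, f) = (-2 + Z)/(6*f) (u(Z, f) = (-2 + Z)/((6*f)) = (-2 + Z)*(1/(6*f)) = (-2 + Z)/(6*f))
q(Y) = 6 + Y
13474*(q(-1) + u(3, 5))**2 = 13474*((6 - 1) + (1/6)*(-2 + 3)/5)**2 = 13474*(5 + (1/6)*(1/5)*1)**2 = 13474*(5 + 1/30)**2 = 13474*(151/30)**2 = 13474*(22801/900) = 153610337/450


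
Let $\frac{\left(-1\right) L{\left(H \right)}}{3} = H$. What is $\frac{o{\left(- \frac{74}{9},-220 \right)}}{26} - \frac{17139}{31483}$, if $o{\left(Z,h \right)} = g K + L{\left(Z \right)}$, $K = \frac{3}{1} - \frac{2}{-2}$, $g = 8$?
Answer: $\frac{2007634}{1227837} \approx 1.6351$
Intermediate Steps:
$K = 4$ ($K = 3 \cdot 1 - -1 = 3 + 1 = 4$)
$L{\left(H \right)} = - 3 H$
$o{\left(Z,h \right)} = 32 - 3 Z$ ($o{\left(Z,h \right)} = 8 \cdot 4 - 3 Z = 32 - 3 Z$)
$\frac{o{\left(- \frac{74}{9},-220 \right)}}{26} - \frac{17139}{31483} = \frac{32 - 3 \left(- \frac{74}{9}\right)}{26} - \frac{17139}{31483} = \left(32 - 3 \left(\left(-74\right) \frac{1}{9}\right)\right) \frac{1}{26} - \frac{17139}{31483} = \left(32 - - \frac{74}{3}\right) \frac{1}{26} - \frac{17139}{31483} = \left(32 + \frac{74}{3}\right) \frac{1}{26} - \frac{17139}{31483} = \frac{170}{3} \cdot \frac{1}{26} - \frac{17139}{31483} = \frac{85}{39} - \frac{17139}{31483} = \frac{2007634}{1227837}$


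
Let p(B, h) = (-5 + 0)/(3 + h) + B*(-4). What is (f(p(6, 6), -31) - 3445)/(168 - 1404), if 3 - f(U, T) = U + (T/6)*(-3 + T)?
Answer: 16169/5562 ≈ 2.9070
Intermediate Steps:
p(B, h) = -5/(3 + h) - 4*B
f(U, T) = 3 - U - T*(-3 + T)/6 (f(U, T) = 3 - (U + (T/6)*(-3 + T)) = 3 - (U + T*(-3 + T)/6) = 3 + (-U - T*(-3 + T)/6) = 3 - U - T*(-3 + T)/6)
(f(p(6, 6), -31) - 3445)/(168 - 1404) = ((3 + (½)*(-31) - (-5 - 12*6 - 4*6*6)/(3 + 6) - ⅙*(-31)²) - 3445)/(168 - 1404) = ((3 - 31/2 - (-5 - 72 - 144)/9 - ⅙*961) - 3445)/(-1236) = ((3 - 31/2 - (-221)/9 - 961/6) - 3445)*(-1/1236) = ((3 - 31/2 - 1*(-221/9) - 961/6) - 3445)*(-1/1236) = ((3 - 31/2 + 221/9 - 961/6) - 3445)*(-1/1236) = (-1333/9 - 3445)*(-1/1236) = -32338/9*(-1/1236) = 16169/5562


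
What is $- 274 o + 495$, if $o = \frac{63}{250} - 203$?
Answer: $\frac{7005994}{125} \approx 56048.0$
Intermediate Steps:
$o = - \frac{50687}{250}$ ($o = 63 \cdot \frac{1}{250} - 203 = \frac{63}{250} - 203 = - \frac{50687}{250} \approx -202.75$)
$- 274 o + 495 = \left(-274\right) \left(- \frac{50687}{250}\right) + 495 = \frac{6944119}{125} + 495 = \frac{7005994}{125}$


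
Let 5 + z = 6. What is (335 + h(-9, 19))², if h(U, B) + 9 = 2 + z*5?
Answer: 110889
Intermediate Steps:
z = 1 (z = -5 + 6 = 1)
h(U, B) = -2 (h(U, B) = -9 + (2 + 1*5) = -9 + (2 + 5) = -9 + 7 = -2)
(335 + h(-9, 19))² = (335 - 2)² = 333² = 110889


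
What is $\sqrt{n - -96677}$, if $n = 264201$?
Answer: $\sqrt{360878} \approx 600.73$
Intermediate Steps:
$\sqrt{n - -96677} = \sqrt{264201 - -96677} = \sqrt{264201 + 96677} = \sqrt{360878}$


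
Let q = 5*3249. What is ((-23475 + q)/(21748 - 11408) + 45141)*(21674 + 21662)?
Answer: 1011355438428/517 ≈ 1.9562e+9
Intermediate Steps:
q = 16245
((-23475 + q)/(21748 - 11408) + 45141)*(21674 + 21662) = ((-23475 + 16245)/(21748 - 11408) + 45141)*(21674 + 21662) = (-7230/10340 + 45141)*43336 = (-7230*1/10340 + 45141)*43336 = (-723/1034 + 45141)*43336 = (46675071/1034)*43336 = 1011355438428/517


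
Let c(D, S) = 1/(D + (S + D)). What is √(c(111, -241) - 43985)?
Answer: 2*I*√3969651/19 ≈ 209.73*I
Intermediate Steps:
c(D, S) = 1/(S + 2*D) (c(D, S) = 1/(D + (D + S)) = 1/(S + 2*D))
√(c(111, -241) - 43985) = √(1/(-241 + 2*111) - 43985) = √(1/(-241 + 222) - 43985) = √(1/(-19) - 43985) = √(-1/19 - 43985) = √(-835716/19) = 2*I*√3969651/19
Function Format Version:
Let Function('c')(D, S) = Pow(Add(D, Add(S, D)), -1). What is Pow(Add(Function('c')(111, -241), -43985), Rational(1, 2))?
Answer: Mul(Rational(2, 19), I, Pow(3969651, Rational(1, 2))) ≈ Mul(209.73, I)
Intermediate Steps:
Function('c')(D, S) = Pow(Add(S, Mul(2, D)), -1) (Function('c')(D, S) = Pow(Add(D, Add(D, S)), -1) = Pow(Add(S, Mul(2, D)), -1))
Pow(Add(Function('c')(111, -241), -43985), Rational(1, 2)) = Pow(Add(Pow(Add(-241, Mul(2, 111)), -1), -43985), Rational(1, 2)) = Pow(Add(Pow(Add(-241, 222), -1), -43985), Rational(1, 2)) = Pow(Add(Pow(-19, -1), -43985), Rational(1, 2)) = Pow(Add(Rational(-1, 19), -43985), Rational(1, 2)) = Pow(Rational(-835716, 19), Rational(1, 2)) = Mul(Rational(2, 19), I, Pow(3969651, Rational(1, 2)))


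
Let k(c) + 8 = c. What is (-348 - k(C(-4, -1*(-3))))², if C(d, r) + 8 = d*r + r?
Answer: 104329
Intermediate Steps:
C(d, r) = -8 + r + d*r (C(d, r) = -8 + (d*r + r) = -8 + (r + d*r) = -8 + r + d*r)
k(c) = -8 + c
(-348 - k(C(-4, -1*(-3))))² = (-348 - (-8 + (-8 - 1*(-3) - (-4)*(-3))))² = (-348 - (-8 + (-8 + 3 - 4*3)))² = (-348 - (-8 + (-8 + 3 - 12)))² = (-348 - (-8 - 17))² = (-348 - 1*(-25))² = (-348 + 25)² = (-323)² = 104329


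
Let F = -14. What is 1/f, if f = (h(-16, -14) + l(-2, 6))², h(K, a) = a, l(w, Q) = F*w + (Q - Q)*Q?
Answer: 1/196 ≈ 0.0051020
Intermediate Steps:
l(w, Q) = -14*w (l(w, Q) = -14*w + (Q - Q)*Q = -14*w + 0*Q = -14*w + 0 = -14*w)
f = 196 (f = (-14 - 14*(-2))² = (-14 + 28)² = 14² = 196)
1/f = 1/196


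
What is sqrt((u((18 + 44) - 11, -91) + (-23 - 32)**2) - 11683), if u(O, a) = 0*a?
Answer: 3*I*sqrt(962) ≈ 93.048*I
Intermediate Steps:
u(O, a) = 0
sqrt((u((18 + 44) - 11, -91) + (-23 - 32)**2) - 11683) = sqrt((0 + (-23 - 32)**2) - 11683) = sqrt((0 + (-55)**2) - 11683) = sqrt((0 + 3025) - 11683) = sqrt(3025 - 11683) = sqrt(-8658) = 3*I*sqrt(962)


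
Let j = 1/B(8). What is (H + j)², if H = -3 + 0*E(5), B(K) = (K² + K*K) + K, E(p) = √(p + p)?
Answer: 165649/18496 ≈ 8.9559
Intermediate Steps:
E(p) = √2*√p (E(p) = √(2*p) = √2*√p)
B(K) = K + 2*K² (B(K) = (K² + K²) + K = 2*K² + K = K + 2*K²)
H = -3 (H = -3 + 0*(√2*√5) = -3 + 0*√10 = -3 + 0 = -3)
j = 1/136 (j = 1/(8*(1 + 2*8)) = 1/(8*(1 + 16)) = 1/(8*17) = 1/136 ≈ 0.0073529)
(H + j)² = (-3 + 1/136)² = (-407/136)² = 165649/18496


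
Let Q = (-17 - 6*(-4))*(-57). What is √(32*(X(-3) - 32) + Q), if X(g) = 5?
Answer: I*√1263 ≈ 35.539*I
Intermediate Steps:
Q = -399 (Q = (-17 + 24)*(-57) = 7*(-57) = -399)
√(32*(X(-3) - 32) + Q) = √(32*(5 - 32) - 399) = √(32*(-27) - 399) = √(-864 - 399) = √(-1263) = I*√1263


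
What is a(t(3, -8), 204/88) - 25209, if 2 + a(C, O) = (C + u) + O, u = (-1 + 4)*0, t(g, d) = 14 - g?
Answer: -554349/22 ≈ -25198.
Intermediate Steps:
u = 0 (u = 3*0 = 0)
a(C, O) = -2 + C + O (a(C, O) = -2 + ((C + 0) + O) = -2 + (C + O) = -2 + C + O)
a(t(3, -8), 204/88) - 25209 = (-2 + (14 - 1*3) + 204/88) - 25209 = (-2 + (14 - 3) + 204*(1/88)) - 25209 = (-2 + 11 + 51/22) - 25209 = 249/22 - 25209 = -554349/22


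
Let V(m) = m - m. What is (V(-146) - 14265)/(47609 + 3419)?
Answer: -14265/51028 ≈ -0.27955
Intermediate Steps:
V(m) = 0
(V(-146) - 14265)/(47609 + 3419) = (0 - 14265)/(47609 + 3419) = -14265/51028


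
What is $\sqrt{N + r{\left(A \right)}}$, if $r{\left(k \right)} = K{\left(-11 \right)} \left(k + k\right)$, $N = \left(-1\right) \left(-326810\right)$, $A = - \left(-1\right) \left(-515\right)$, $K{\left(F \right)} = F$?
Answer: $2 \sqrt{84535} \approx 581.5$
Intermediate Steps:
$A = -515$ ($A = \left(-1\right) 515 = -515$)
$N = 326810$
$r{\left(k \right)} = - 22 k$ ($r{\left(k \right)} = - 11 \left(k + k\right) = - 11 \cdot 2 k = - 22 k$)
$\sqrt{N + r{\left(A \right)}} = \sqrt{326810 - -11330} = \sqrt{326810 + 11330} = \sqrt{338140} = 2 \sqrt{84535}$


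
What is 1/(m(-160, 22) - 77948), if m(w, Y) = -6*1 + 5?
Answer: -1/77949 ≈ -1.2829e-5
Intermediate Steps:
m(w, Y) = -1 (m(w, Y) = -6 + 5 = -1)
1/(m(-160, 22) - 77948) = 1/(-1 - 77948) = 1/(-77949) = -1/77949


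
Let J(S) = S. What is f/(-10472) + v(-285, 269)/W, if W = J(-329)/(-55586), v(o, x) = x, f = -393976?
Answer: 254405197/5593 ≈ 45486.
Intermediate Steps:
W = 329/55586 (W = -329/(-55586) = -329*(-1/55586) = 329/55586 ≈ 0.0059188)
f/(-10472) + v(-285, 269)/W = -393976/(-10472) + 269/(329/55586) = -393976*(-1/10472) + 269*(55586/329) = 4477/119 + 14952634/329 = 254405197/5593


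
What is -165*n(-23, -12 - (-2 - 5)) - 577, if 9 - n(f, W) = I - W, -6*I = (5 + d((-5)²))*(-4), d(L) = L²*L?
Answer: 1718063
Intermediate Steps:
d(L) = L³
I = 10420 (I = -(5 + ((-5)²)³)*(-4)/6 = -(5 + 25³)*(-4)/6 = -(5 + 15625)*(-4)/6 = -2605*(-4) = -⅙*(-62520) = 10420)
n(f, W) = -10411 + W (n(f, W) = 9 - (10420 - W) = 9 + (-10420 + W) = -10411 + W)
-165*n(-23, -12 - (-2 - 5)) - 577 = -165*(-10411 + (-12 - (-2 - 5))) - 577 = -165*(-10411 + (-12 - 1*(-7))) - 577 = -165*(-10411 + (-12 + 7)) - 577 = -165*(-10411 - 5) - 577 = -165*(-10416) - 577 = 1718640 - 577 = 1718063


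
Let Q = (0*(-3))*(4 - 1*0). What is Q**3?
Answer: 0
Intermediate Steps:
Q = 0 (Q = 0*(4 + 0) = 0*4 = 0)
Q**3 = 0**3 = 0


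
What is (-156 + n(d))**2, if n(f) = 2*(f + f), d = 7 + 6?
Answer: 10816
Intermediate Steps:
d = 13
n(f) = 4*f (n(f) = 2*(2*f) = 4*f)
(-156 + n(d))**2 = (-156 + 4*13)**2 = (-156 + 52)**2 = (-104)**2 = 10816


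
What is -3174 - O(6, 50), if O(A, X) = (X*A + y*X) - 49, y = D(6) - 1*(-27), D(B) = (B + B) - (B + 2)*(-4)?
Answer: -6975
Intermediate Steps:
D(B) = 8 + 6*B (D(B) = 2*B - (2 + B)*(-4) = 2*B - (-8 - 4*B) = 2*B + (8 + 4*B) = 8 + 6*B)
y = 71 (y = (8 + 6*6) - 1*(-27) = (8 + 36) + 27 = 44 + 27 = 71)
O(A, X) = -49 + 71*X + A*X (O(A, X) = (X*A + 71*X) - 49 = (A*X + 71*X) - 49 = (71*X + A*X) - 49 = -49 + 71*X + A*X)
-3174 - O(6, 50) = -3174 - (-49 + 71*50 + 6*50) = -3174 - (-49 + 3550 + 300) = -3174 - 1*3801 = -3174 - 3801 = -6975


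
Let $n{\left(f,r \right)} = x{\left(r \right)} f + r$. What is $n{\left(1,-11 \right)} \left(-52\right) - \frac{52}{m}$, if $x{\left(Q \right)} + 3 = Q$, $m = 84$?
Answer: $\frac{27287}{21} \approx 1299.4$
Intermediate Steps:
$x{\left(Q \right)} = -3 + Q$
$n{\left(f,r \right)} = r + f \left(-3 + r\right)$ ($n{\left(f,r \right)} = \left(-3 + r\right) f + r = f \left(-3 + r\right) + r = r + f \left(-3 + r\right)$)
$n{\left(1,-11 \right)} \left(-52\right) - \frac{52}{m} = \left(-11 + 1 \left(-3 - 11\right)\right) \left(-52\right) - \frac{52}{84} = \left(-11 + 1 \left(-14\right)\right) \left(-52\right) - \frac{13}{21} = \left(-11 - 14\right) \left(-52\right) - \frac{13}{21} = \left(-25\right) \left(-52\right) - \frac{13}{21} = 1300 - \frac{13}{21} = \frac{27287}{21}$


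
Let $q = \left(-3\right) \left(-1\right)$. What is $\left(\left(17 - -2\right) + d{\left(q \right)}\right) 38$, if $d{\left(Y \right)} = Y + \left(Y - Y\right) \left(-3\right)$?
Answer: $836$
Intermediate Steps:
$q = 3$
$d{\left(Y \right)} = Y$ ($d{\left(Y \right)} = Y + 0 \left(-3\right) = Y + 0 = Y$)
$\left(\left(17 - -2\right) + d{\left(q \right)}\right) 38 = \left(\left(17 - -2\right) + 3\right) 38 = \left(\left(17 + 2\right) + 3\right) 38 = \left(19 + 3\right) 38 = 22 \cdot 38 = 836$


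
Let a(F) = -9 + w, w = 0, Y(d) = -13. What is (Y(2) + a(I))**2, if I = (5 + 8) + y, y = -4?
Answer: 484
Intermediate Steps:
I = 9 (I = (5 + 8) - 4 = 13 - 4 = 9)
a(F) = -9 (a(F) = -9 + 0 = -9)
(Y(2) + a(I))**2 = (-13 - 9)**2 = (-22)**2 = 484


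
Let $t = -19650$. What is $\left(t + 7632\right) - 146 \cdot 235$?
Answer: $-46328$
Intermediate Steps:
$\left(t + 7632\right) - 146 \cdot 235 = \left(-19650 + 7632\right) - 146 \cdot 235 = -12018 - 34310 = -46328$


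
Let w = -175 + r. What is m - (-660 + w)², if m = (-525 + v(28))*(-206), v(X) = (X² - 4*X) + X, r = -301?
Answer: -1326546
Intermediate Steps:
v(X) = X² - 3*X
w = -476 (w = -175 - 301 = -476)
m = -36050 (m = (-525 + 28*(-3 + 28))*(-206) = (-525 + 28*25)*(-206) = (-525 + 700)*(-206) = 175*(-206) = -36050)
m - (-660 + w)² = -36050 - (-660 - 476)² = -36050 - 1*(-1136)² = -36050 - 1*1290496 = -36050 - 1290496 = -1326546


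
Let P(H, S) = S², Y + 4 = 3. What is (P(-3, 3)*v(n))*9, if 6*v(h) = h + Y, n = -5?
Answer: -81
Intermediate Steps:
Y = -1 (Y = -4 + 3 = -1)
v(h) = -⅙ + h/6 (v(h) = (h - 1)/6 = (-1 + h)/6 = -⅙ + h/6)
(P(-3, 3)*v(n))*9 = (3²*(-⅙ + (⅙)*(-5)))*9 = (9*(-⅙ - ⅚))*9 = (9*(-1))*9 = -9*9 = -81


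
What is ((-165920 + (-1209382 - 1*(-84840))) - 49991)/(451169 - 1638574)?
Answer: 1340453/1187405 ≈ 1.1289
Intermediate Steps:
((-165920 + (-1209382 - 1*(-84840))) - 49991)/(451169 - 1638574) = ((-165920 + (-1209382 + 84840)) - 49991)/(-1187405) = ((-165920 - 1124542) - 49991)*(-1/1187405) = (-1290462 - 49991)*(-1/1187405) = -1340453*(-1/1187405) = 1340453/1187405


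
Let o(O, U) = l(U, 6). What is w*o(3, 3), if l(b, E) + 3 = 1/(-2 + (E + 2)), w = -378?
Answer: 1071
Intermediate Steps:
l(b, E) = -3 + 1/E (l(b, E) = -3 + 1/(-2 + (E + 2)) = -3 + 1/(-2 + (2 + E)) = -3 + 1/E)
o(O, U) = -17/6 (o(O, U) = -3 + 1/6 = -17/6)
w*o(3, 3) = -378*(-17/6) = 1071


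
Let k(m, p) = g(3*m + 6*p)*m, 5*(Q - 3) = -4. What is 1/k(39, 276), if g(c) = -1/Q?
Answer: -11/195 ≈ -0.056410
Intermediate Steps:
Q = 11/5 (Q = 3 + (⅕)*(-4) = 3 - ⅘ = 11/5 ≈ 2.2000)
g(c) = -5/11 (g(c) = -1/11/5 = -1*5/11 = -5/11)
k(m, p) = -5*m/11
1/k(39, 276) = 1/(-5/11*39) = 1/(-195/11) = -11/195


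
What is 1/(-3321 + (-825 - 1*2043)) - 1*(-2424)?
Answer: 15002135/6189 ≈ 2424.0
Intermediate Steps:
1/(-3321 + (-825 - 1*2043)) - 1*(-2424) = 1/(-3321 + (-825 - 2043)) + 2424 = 1/(-3321 - 2868) + 2424 = 1/(-6189) + 2424 = -1/6189 + 2424 = 15002135/6189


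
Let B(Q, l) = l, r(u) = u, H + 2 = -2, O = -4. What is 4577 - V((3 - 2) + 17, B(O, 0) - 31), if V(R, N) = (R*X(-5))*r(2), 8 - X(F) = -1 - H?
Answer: 4397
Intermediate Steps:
H = -4 (H = -2 - 2 = -4)
X(F) = 5 (X(F) = 8 - (-1 - 1*(-4)) = 8 - (-1 + 4) = 8 - 1*3 = 8 - 3 = 5)
V(R, N) = 10*R (V(R, N) = (R*5)*2 = (5*R)*2 = 10*R)
4577 - V((3 - 2) + 17, B(O, 0) - 31) = 4577 - 10*((3 - 2) + 17) = 4577 - 10*(1 + 17) = 4577 - 10*18 = 4577 - 1*180 = 4577 - 180 = 4397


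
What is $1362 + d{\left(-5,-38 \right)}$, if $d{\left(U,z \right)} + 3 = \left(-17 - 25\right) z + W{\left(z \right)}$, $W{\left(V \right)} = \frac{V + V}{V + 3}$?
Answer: $\frac{103501}{35} \approx 2957.2$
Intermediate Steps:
$W{\left(V \right)} = \frac{2 V}{3 + V}$
$d{\left(U,z \right)} = -3 - 42 z + \frac{2 z}{3 + z}$ ($d{\left(U,z \right)} = -3 + \left(\left(-17 - 25\right) z + \frac{2 z}{3 + z}\right) = -3 - \left(42 z - \frac{2 z}{3 + z}\right) = -3 - 42 z + \frac{2 z}{3 + z}$)
$1362 + d{\left(-5,-38 \right)} = 1362 + \frac{-9 - -4826 - 42 \left(-38\right)^{2}}{3 - 38} = 1362 + \frac{-9 + 4826 - 60648}{-35} = 1362 - \frac{-9 + 4826 - 60648}{35} = 1362 - - \frac{55831}{35} = 1362 + \frac{55831}{35} = \frac{103501}{35}$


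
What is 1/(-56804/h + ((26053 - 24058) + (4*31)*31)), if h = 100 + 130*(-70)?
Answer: 2250/13151951 ≈ 0.00017108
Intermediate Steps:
h = -9000 (h = 100 - 9100 = -9000)
1/(-56804/h + ((26053 - 24058) + (4*31)*31)) = 1/(-56804/(-9000) + ((26053 - 24058) + (4*31)*31)) = 1/(-56804*(-1/9000) + (1995 + 124*31)) = 1/(14201/2250 + (1995 + 3844)) = 1/(14201/2250 + 5839) = 1/(13151951/2250) = 2250/13151951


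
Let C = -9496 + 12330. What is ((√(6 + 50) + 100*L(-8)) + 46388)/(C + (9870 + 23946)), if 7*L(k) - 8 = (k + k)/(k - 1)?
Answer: 1465622/1154475 + √14/18325 ≈ 1.2697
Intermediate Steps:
C = 2834
L(k) = 8/7 + 2*k/(7*(-1 + k)) (L(k) = 8/7 + ((k + k)/(k - 1))/7 = 8/7 + ((2*k)/(-1 + k))/7 = 8/7 + (2*k/(-1 + k))/7 = 8/7 + 2*k/(7*(-1 + k)))
((√(6 + 50) + 100*L(-8)) + 46388)/(C + (9870 + 23946)) = ((√(6 + 50) + 100*(2*(-4 + 5*(-8))/(7*(-1 - 8)))) + 46388)/(2834 + (9870 + 23946)) = ((√56 + 100*((2/7)*(-4 - 40)/(-9))) + 46388)/(2834 + 33816) = ((2*√14 + 100*((2/7)*(-⅑)*(-44))) + 46388)/36650 = ((2*√14 + 100*(88/63)) + 46388)*(1/36650) = ((2*√14 + 8800/63) + 46388)*(1/36650) = ((8800/63 + 2*√14) + 46388)*(1/36650) = (2931244/63 + 2*√14)*(1/36650) = 1465622/1154475 + √14/18325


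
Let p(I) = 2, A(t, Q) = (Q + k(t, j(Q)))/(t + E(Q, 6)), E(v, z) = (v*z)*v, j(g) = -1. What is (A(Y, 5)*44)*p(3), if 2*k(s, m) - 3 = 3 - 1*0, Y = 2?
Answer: 88/19 ≈ 4.6316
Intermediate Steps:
k(s, m) = 3 (k(s, m) = 3/2 + (3 - 1*0)/2 = 3/2 + (3 + 0)/2 = 3/2 + (½)*3 = 3/2 + 3/2 = 3)
E(v, z) = z*v²
A(t, Q) = (3 + Q)/(t + 6*Q²) (A(t, Q) = (Q + 3)/(t + 6*Q²) = (3 + Q)/(t + 6*Q²))
(A(Y, 5)*44)*p(3) = (((3 + 5)/(2 + 6*5²))*44)*2 = ((8/(2 + 6*25))*44)*2 = ((8/(2 + 150))*44)*2 = ((8/152)*44)*2 = (((1/152)*8)*44)*2 = ((1/19)*44)*2 = (44/19)*2 = 88/19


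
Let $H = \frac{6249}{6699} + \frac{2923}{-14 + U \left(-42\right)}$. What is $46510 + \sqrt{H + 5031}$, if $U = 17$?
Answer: $46510 + \frac{\sqrt{67791039762446}}{116116} \approx 46581.0$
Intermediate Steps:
$H = - \frac{715805}{232232}$ ($H = \frac{6249}{6699} + \frac{2923}{-14 + 17 \left(-42\right)} = 6249 \cdot \frac{1}{6699} + \frac{2923}{-14 - 714} = \frac{2083}{2233} + \frac{2923}{-728} = \frac{2083}{2233} + 2923 \left(- \frac{1}{728}\right) = \frac{2083}{2233} - \frac{2923}{728} = - \frac{715805}{232232} \approx -3.0823$)
$46510 + \sqrt{H + 5031} = 46510 + \sqrt{- \frac{715805}{232232} + 5031} = 46510 + \sqrt{\frac{1167643387}{232232}} = 46510 + \frac{\sqrt{67791039762446}}{116116}$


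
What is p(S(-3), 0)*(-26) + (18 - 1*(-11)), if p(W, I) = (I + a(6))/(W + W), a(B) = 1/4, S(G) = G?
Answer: 361/12 ≈ 30.083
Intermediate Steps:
a(B) = ¼
p(W, I) = (¼ + I)/(2*W) (p(W, I) = (I + ¼)/(W + W) = (¼ + I)/((2*W)) = (¼ + I)*(1/(2*W)) = (¼ + I)/(2*W))
p(S(-3), 0)*(-26) + (18 - 1*(-11)) = ((⅛)*(1 + 4*0)/(-3))*(-26) + (18 - 1*(-11)) = ((⅛)*(-⅓)*(1 + 0))*(-26) + (18 + 11) = ((⅛)*(-⅓)*1)*(-26) + 29 = -1/24*(-26) + 29 = 13/12 + 29 = 361/12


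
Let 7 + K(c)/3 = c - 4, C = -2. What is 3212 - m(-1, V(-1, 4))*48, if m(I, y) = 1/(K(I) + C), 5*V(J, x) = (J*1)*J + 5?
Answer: 61052/19 ≈ 3213.3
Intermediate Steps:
K(c) = -33 + 3*c (K(c) = -21 + 3*(c - 4) = -21 + 3*(-4 + c) = -21 + (-12 + 3*c) = -33 + 3*c)
V(J, x) = 1 + J²/5 (V(J, x) = ((J*1)*J + 5)/5 = (J*J + 5)/5 = (J² + 5)/5 = (5 + J²)/5 = 1 + J²/5)
m(I, y) = 1/(-35 + 3*I) (m(I, y) = 1/((-33 + 3*I) - 2) = 1/(-35 + 3*I))
3212 - m(-1, V(-1, 4))*48 = 3212 - 48/(-35 + 3*(-1)) = 3212 - 48/(-35 - 3) = 3212 - 48/(-38) = 3212 - (-1)*48/38 = 3212 - 1*(-24/19) = 3212 + 24/19 = 61052/19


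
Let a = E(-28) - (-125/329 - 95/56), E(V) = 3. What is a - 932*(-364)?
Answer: 892914097/2632 ≈ 3.3925e+5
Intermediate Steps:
a = 13361/2632 (a = 3 - (-125/329 - 95/56) = 3 - 1*(-5465/2632) = 3 + 5465/2632 = 13361/2632 ≈ 5.0764)
a - 932*(-364) = 13361/2632 - 932*(-364) = 13361/2632 + 339248 = 892914097/2632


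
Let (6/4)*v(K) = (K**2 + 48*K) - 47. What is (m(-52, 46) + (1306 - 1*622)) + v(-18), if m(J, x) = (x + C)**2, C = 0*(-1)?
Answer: 7226/3 ≈ 2408.7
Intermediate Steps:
C = 0
m(J, x) = x**2 (m(J, x) = (x + 0)**2 = x**2)
v(K) = -94/3 + 32*K + 2*K**2/3 (v(K) = 2*((K**2 + 48*K) - 47)/3 = 2*(-47 + K**2 + 48*K)/3 = -94/3 + 32*K + 2*K**2/3)
(m(-52, 46) + (1306 - 1*622)) + v(-18) = (46**2 + (1306 - 1*622)) + (-94/3 + 32*(-18) + (2/3)*(-18)**2) = (2116 + (1306 - 622)) + (-94/3 - 576 + (2/3)*324) = (2116 + 684) + (-94/3 - 576 + 216) = 2800 - 1174/3 = 7226/3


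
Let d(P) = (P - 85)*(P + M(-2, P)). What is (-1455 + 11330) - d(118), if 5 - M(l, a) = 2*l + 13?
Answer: 6113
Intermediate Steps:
M(l, a) = -8 - 2*l (M(l, a) = 5 - (2*l + 13) = 5 - (13 + 2*l) = 5 + (-13 - 2*l) = -8 - 2*l)
d(P) = (-85 + P)*(-4 + P) (d(P) = (P - 85)*(P + (-8 - 2*(-2))) = (-85 + P)*(P + (-8 + 4)) = (-85 + P)*(P - 4) = (-85 + P)*(-4 + P))
(-1455 + 11330) - d(118) = (-1455 + 11330) - (340 + 118² - 89*118) = 9875 - (340 + 13924 - 10502) = 9875 - 1*3762 = 9875 - 3762 = 6113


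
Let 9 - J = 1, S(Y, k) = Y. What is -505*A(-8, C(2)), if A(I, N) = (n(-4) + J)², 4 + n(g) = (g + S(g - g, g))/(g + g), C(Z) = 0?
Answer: -40905/4 ≈ -10226.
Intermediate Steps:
n(g) = -7/2 (n(g) = -4 + (g + (g - g))/(g + g) = -4 + (g + 0)/((2*g)) = -4 + g*(1/(2*g)) = -4 + ½ = -7/2)
J = 8 (J = 9 - 1*1 = 9 - 1 = 8)
A(I, N) = 81/4 (A(I, N) = (-7/2 + 8)² = (9/2)² = 81/4)
-505*A(-8, C(2)) = -505*81/4 = -40905/4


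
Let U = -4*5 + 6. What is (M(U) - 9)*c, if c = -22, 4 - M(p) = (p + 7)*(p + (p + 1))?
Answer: 4268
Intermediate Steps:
U = -14 (U = -20 + 6 = -14)
M(p) = 4 - (1 + 2*p)*(7 + p) (M(p) = 4 - (p + 7)*(p + (p + 1)) = 4 - (7 + p)*(p + (1 + p)) = 4 - (7 + p)*(1 + 2*p) = 4 - (1 + 2*p)*(7 + p))
(M(U) - 9)*c = ((-3 - 15*(-14) - 2*(-14)**2) - 9)*(-22) = ((-3 + 210 - 2*196) - 9)*(-22) = ((-3 + 210 - 392) - 9)*(-22) = (-185 - 9)*(-22) = -194*(-22) = 4268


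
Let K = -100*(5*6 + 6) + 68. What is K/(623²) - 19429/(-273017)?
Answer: 6576662297/105965815193 ≈ 0.062064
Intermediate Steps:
K = -3532 (K = -100*(30 + 6) + 68 = -100*36 + 68 = -3600 + 68 = -3532)
K/(623²) - 19429/(-273017) = -3532/(623²) - 19429/(-273017) = -3532/388129 - 19429*(-1/273017) = -3532*1/388129 + 19429/273017 = -3532/388129 + 19429/273017 = 6576662297/105965815193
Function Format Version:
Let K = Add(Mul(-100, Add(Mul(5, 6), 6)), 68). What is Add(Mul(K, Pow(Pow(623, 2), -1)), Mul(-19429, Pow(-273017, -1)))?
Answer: Rational(6576662297, 105965815193) ≈ 0.062064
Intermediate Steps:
K = -3532 (K = Add(Mul(-100, Add(30, 6)), 68) = Add(Mul(-100, 36), 68) = Add(-3600, 68) = -3532)
Add(Mul(K, Pow(Pow(623, 2), -1)), Mul(-19429, Pow(-273017, -1))) = Add(Mul(-3532, Pow(Pow(623, 2), -1)), Mul(-19429, Pow(-273017, -1))) = Add(Mul(-3532, Pow(388129, -1)), Mul(-19429, Rational(-1, 273017))) = Add(Mul(-3532, Rational(1, 388129)), Rational(19429, 273017)) = Add(Rational(-3532, 388129), Rational(19429, 273017)) = Rational(6576662297, 105965815193)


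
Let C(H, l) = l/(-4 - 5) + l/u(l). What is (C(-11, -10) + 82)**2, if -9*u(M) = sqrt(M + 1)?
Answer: 486604/81 - 14960*I/3 ≈ 6007.5 - 4986.7*I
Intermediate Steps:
u(M) = -sqrt(1 + M)/9 (u(M) = -sqrt(M + 1)/9 = -sqrt(1 + M)/9)
C(H, l) = -l/9 - 9*l/sqrt(1 + l) (C(H, l) = l/(-4 - 5) + l/((-sqrt(1 + l)/9)) = l/(-9) + l*(-9/sqrt(1 + l)) = l*(-1/9) - 9*l/sqrt(1 + l) = -l/9 - 9*l/sqrt(1 + l))
(C(-11, -10) + 82)**2 = ((-1/9*(-10) - 9*(-10)/sqrt(1 - 10)) + 82)**2 = ((10/9 - 9*(-10)/sqrt(-9)) + 82)**2 = ((10/9 - 9*(-10)*(-I/3)) + 82)**2 = ((10/9 - 30*I) + 82)**2 = (748/9 - 30*I)**2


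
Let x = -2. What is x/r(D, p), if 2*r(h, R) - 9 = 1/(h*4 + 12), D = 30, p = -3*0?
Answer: -528/1189 ≈ -0.44407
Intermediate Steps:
p = 0
r(h, R) = 9/2 + 1/(2*(12 + 4*h)) (r(h, R) = 9/2 + 1/(2*(h*4 + 12)) = 9/2 + 1/(2*(4*h + 12)) = 9/2 + 1/(2*(12 + 4*h)))
x/r(D, p) = -2*8*(3 + 30)/(109 + 36*30) = -2*264/(109 + 1080) = -2/((⅛)*(1/33)*1189) = -2/1189/264 = -2*264/1189 = -528/1189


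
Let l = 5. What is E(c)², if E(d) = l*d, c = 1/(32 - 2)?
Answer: 1/36 ≈ 0.027778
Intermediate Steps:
c = 1/30 ≈ 0.033333
E(d) = 5*d
E(c)² = (5*(1/30))² = (⅙)² = 1/36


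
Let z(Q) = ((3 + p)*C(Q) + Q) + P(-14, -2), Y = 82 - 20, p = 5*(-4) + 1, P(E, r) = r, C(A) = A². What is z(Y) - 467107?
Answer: -528551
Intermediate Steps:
p = -19 (p = -20 + 1 = -19)
Y = 62
z(Q) = -2 + Q - 16*Q² (z(Q) = ((3 - 19)*Q² + Q) - 2 = (-16*Q² + Q) - 2 = (Q - 16*Q²) - 2 = -2 + Q - 16*Q²)
z(Y) - 467107 = (-2 + 62 - 16*62²) - 467107 = (-2 + 62 - 16*3844) - 467107 = (-2 + 62 - 61504) - 467107 = -61444 - 467107 = -528551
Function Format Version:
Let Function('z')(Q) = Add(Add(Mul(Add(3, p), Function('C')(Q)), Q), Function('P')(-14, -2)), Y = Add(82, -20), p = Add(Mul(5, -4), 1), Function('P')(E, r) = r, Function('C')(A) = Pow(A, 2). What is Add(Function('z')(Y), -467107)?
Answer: -528551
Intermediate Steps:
p = -19 (p = Add(-20, 1) = -19)
Y = 62
Function('z')(Q) = Add(-2, Q, Mul(-16, Pow(Q, 2))) (Function('z')(Q) = Add(Add(Mul(Add(3, -19), Pow(Q, 2)), Q), -2) = Add(Add(Mul(-16, Pow(Q, 2)), Q), -2) = Add(Add(Q, Mul(-16, Pow(Q, 2))), -2) = Add(-2, Q, Mul(-16, Pow(Q, 2))))
Add(Function('z')(Y), -467107) = Add(Add(-2, 62, Mul(-16, Pow(62, 2))), -467107) = Add(Add(-2, 62, Mul(-16, 3844)), -467107) = Add(Add(-2, 62, -61504), -467107) = Add(-61444, -467107) = -528551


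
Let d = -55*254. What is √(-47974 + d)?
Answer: 2*I*√15486 ≈ 248.89*I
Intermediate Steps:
d = -13970
√(-47974 + d) = √(-47974 - 13970) = √(-61944) = 2*I*√15486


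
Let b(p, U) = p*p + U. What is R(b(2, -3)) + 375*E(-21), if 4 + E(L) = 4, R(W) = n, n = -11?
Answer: -11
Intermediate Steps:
b(p, U) = U + p**2 (b(p, U) = p**2 + U = U + p**2)
R(W) = -11
E(L) = 0 (E(L) = -4 + 4 = 0)
R(b(2, -3)) + 375*E(-21) = -11 + 375*0 = -11 + 0 = -11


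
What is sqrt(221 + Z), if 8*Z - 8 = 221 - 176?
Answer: sqrt(3642)/4 ≈ 15.087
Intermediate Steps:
Z = 53/8 (Z = 1 + (221 - 176)/8 = 1 + (1/8)*45 = 1 + 45/8 = 53/8 ≈ 6.6250)
sqrt(221 + Z) = sqrt(221 + 53/8) = sqrt(1821/8) = sqrt(3642)/4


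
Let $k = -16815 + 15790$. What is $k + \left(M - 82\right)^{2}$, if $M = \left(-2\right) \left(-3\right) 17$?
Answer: $-625$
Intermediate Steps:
$k = -1025$
$M = 102$ ($M = 6 \cdot 17 = 102$)
$k + \left(M - 82\right)^{2} = -1025 + \left(102 - 82\right)^{2} = -1025 + 20^{2} = -1025 + 400 = -625$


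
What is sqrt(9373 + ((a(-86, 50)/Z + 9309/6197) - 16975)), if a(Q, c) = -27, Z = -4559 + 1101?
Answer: 3*I*sqrt(387803793872803854)/21429226 ≈ 87.181*I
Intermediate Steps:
Z = -3458
sqrt(9373 + ((a(-86, 50)/Z + 9309/6197) - 16975)) = sqrt(9373 + ((-27/(-3458) + 9309/6197) - 16975)) = sqrt(9373 + ((-27*(-1/3458) + 9309*(1/6197)) - 16975)) = sqrt(9373 + ((27/3458 + 9309/6197) - 16975)) = sqrt(9373 + (32357841/21429226 - 16975)) = sqrt(9373 - 363728753509/21429226) = sqrt(-162872618211/21429226) = 3*I*sqrt(387803793872803854)/21429226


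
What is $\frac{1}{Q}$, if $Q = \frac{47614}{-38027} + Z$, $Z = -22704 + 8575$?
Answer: $- \frac{38027}{537331097} \approx -7.077 \cdot 10^{-5}$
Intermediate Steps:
$Z = -14129$
$Q = - \frac{537331097}{38027}$ ($Q = \frac{47614}{-38027} - 14129 = 47614 \left(- \frac{1}{38027}\right) - 14129 = - \frac{47614}{38027} - 14129 = - \frac{537331097}{38027} \approx -14130.0$)
$\frac{1}{Q} = \frac{1}{- \frac{537331097}{38027}} = - \frac{38027}{537331097}$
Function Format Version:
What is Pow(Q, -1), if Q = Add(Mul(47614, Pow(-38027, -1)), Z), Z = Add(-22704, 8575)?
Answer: Rational(-38027, 537331097) ≈ -7.0770e-5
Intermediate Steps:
Z = -14129
Q = Rational(-537331097, 38027) (Q = Add(Mul(47614, Pow(-38027, -1)), -14129) = Add(Mul(47614, Rational(-1, 38027)), -14129) = Add(Rational(-47614, 38027), -14129) = Rational(-537331097, 38027) ≈ -14130.)
Pow(Q, -1) = Pow(Rational(-537331097, 38027), -1) = Rational(-38027, 537331097)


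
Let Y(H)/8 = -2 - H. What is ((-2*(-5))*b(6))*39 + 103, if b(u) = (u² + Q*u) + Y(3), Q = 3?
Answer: 5563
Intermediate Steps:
Y(H) = -16 - 8*H (Y(H) = 8*(-2 - H) = -16 - 8*H)
b(u) = -40 + u² + 3*u (b(u) = (u² + 3*u) + (-16 - 8*3) = (u² + 3*u) + (-16 - 24) = (u² + 3*u) - 40 = -40 + u² + 3*u)
((-2*(-5))*b(6))*39 + 103 = ((-2*(-5))*(-40 + 6² + 3*6))*39 + 103 = (10*(-40 + 36 + 18))*39 + 103 = (10*14)*39 + 103 = 140*39 + 103 = 5460 + 103 = 5563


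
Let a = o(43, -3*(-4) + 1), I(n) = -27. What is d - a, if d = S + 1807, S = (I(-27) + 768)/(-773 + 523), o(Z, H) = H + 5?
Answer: 446509/250 ≈ 1786.0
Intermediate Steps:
o(Z, H) = 5 + H
S = -741/250 (S = (-27 + 768)/(-773 + 523) = 741/(-250) = 741*(-1/250) = -741/250 ≈ -2.9640)
a = 18 (a = 5 + (-3*(-4) + 1) = 5 + (12 + 1) = 5 + 13 = 18)
d = 451009/250 (d = -741/250 + 1807 = 451009/250 ≈ 1804.0)
d - a = 451009/250 - 1*18 = 451009/250 - 18 = 446509/250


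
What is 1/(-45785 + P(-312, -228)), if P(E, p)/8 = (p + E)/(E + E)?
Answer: -13/595115 ≈ -2.1845e-5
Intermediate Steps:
P(E, p) = 4*(E + p)/E (P(E, p) = 8*((p + E)/(E + E)) = 8*((E + p)/((2*E))) = 8*((E + p)*(1/(2*E))) = 8*((E + p)/(2*E)) = 4*(E + p)/E)
1/(-45785 + P(-312, -228)) = 1/(-45785 + (4 + 4*(-228)/(-312))) = 1/(-45785 + (4 + 4*(-228)*(-1/312))) = 1/(-45785 + (4 + 38/13)) = 1/(-45785 + 90/13) = 1/(-595115/13) = -13/595115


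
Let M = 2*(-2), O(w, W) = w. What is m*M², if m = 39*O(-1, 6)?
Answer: -624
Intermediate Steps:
M = -4
m = -39 (m = 39*(-1) = -39)
m*M² = -39*(-4)² = -39*16 = -624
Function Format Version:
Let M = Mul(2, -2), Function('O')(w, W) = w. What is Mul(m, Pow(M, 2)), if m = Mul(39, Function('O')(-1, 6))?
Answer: -624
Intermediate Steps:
M = -4
m = -39 (m = Mul(39, -1) = -39)
Mul(m, Pow(M, 2)) = Mul(-39, Pow(-4, 2)) = Mul(-39, 16) = -624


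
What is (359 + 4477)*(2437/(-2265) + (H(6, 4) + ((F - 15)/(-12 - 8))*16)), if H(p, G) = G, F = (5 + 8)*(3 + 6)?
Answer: -287260012/755 ≈ -3.8048e+5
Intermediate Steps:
F = 117 (F = 13*9 = 117)
(359 + 4477)*(2437/(-2265) + (H(6, 4) + ((F - 15)/(-12 - 8))*16)) = (359 + 4477)*(2437/(-2265) + (4 + ((117 - 15)/(-12 - 8))*16)) = 4836*(2437*(-1/2265) + (4 + (102/(-20))*16)) = 4836*(-2437/2265 + (4 + (102*(-1/20))*16)) = 4836*(-2437/2265 + (4 - 51/10*16)) = 4836*(-2437/2265 + (4 - 408/5)) = 4836*(-2437/2265 - 388/5) = 4836*(-178201/2265) = -287260012/755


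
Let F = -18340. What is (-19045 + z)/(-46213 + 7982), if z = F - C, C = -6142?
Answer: 31243/38231 ≈ 0.81722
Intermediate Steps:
z = -12198 (z = -18340 - 1*(-6142) = -18340 + 6142 = -12198)
(-19045 + z)/(-46213 + 7982) = (-19045 - 12198)/(-46213 + 7982) = -31243/(-38231) = -31243*(-1/38231) = 31243/38231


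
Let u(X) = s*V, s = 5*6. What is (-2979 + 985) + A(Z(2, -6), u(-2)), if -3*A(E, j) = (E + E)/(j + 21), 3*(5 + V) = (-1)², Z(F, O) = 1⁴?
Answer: -711856/357 ≈ -1994.0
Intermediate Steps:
Z(F, O) = 1
V = -14/3 (V = -5 + (⅓)*(-1)² = -5 + (⅓)*1 = -5 + ⅓ = -14/3 ≈ -4.6667)
s = 30
u(X) = -140 (u(X) = 30*(-14/3) = -140)
A(E, j) = -2*E/(3*(21 + j)) (A(E, j) = -(E + E)/(3*(j + 21)) = -2*E/(3*(21 + j)))
(-2979 + 985) + A(Z(2, -6), u(-2)) = (-2979 + 985) - 2*1/(63 + 3*(-140)) = -1994 - 2*1/(63 - 420) = -1994 - 2*1/(-357) = -1994 - 2*1*(-1/357) = -1994 + 2/357 = -711856/357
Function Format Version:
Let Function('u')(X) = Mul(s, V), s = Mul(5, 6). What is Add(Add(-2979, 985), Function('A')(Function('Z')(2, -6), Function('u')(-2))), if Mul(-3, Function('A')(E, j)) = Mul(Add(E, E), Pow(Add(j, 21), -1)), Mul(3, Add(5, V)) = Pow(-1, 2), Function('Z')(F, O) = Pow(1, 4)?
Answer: Rational(-711856, 357) ≈ -1994.0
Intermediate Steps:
Function('Z')(F, O) = 1
V = Rational(-14, 3) (V = Add(-5, Mul(Rational(1, 3), Pow(-1, 2))) = Add(-5, Mul(Rational(1, 3), 1)) = Add(-5, Rational(1, 3)) = Rational(-14, 3) ≈ -4.6667)
s = 30
Function('u')(X) = -140 (Function('u')(X) = Mul(30, Rational(-14, 3)) = -140)
Function('A')(E, j) = Mul(Rational(-2, 3), E, Pow(Add(21, j), -1)) (Function('A')(E, j) = Mul(Rational(-1, 3), Mul(Add(E, E), Pow(Add(j, 21), -1))) = Mul(Rational(-1, 3), Mul(Mul(2, E), Pow(Add(21, j), -1))) = Mul(Rational(-1, 3), Mul(2, E, Pow(Add(21, j), -1))) = Mul(Rational(-2, 3), E, Pow(Add(21, j), -1)))
Add(Add(-2979, 985), Function('A')(Function('Z')(2, -6), Function('u')(-2))) = Add(Add(-2979, 985), Mul(-2, 1, Pow(Add(63, Mul(3, -140)), -1))) = Add(-1994, Mul(-2, 1, Pow(Add(63, -420), -1))) = Add(-1994, Mul(-2, 1, Pow(-357, -1))) = Add(-1994, Mul(-2, 1, Rational(-1, 357))) = Add(-1994, Rational(2, 357)) = Rational(-711856, 357)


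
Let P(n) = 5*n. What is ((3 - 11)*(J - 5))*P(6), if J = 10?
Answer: -1200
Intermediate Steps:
((3 - 11)*(J - 5))*P(6) = ((3 - 11)*(10 - 5))*(5*6) = -8*5*30 = -40*30 = -1200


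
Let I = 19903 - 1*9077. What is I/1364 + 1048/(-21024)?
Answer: 7068011/896148 ≈ 7.8871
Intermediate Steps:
I = 10826 (I = 19903 - 9077 = 10826)
I/1364 + 1048/(-21024) = 10826/1364 + 1048/(-21024) = 10826*(1/1364) + 1048*(-1/21024) = 5413/682 - 131/2628 = 7068011/896148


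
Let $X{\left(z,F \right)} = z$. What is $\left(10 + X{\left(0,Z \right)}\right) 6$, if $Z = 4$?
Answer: $60$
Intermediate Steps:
$\left(10 + X{\left(0,Z \right)}\right) 6 = \left(10 + 0\right) 6 = 10 \cdot 6 = 60$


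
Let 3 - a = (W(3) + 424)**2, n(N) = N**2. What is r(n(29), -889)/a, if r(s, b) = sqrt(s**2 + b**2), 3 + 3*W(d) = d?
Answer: -sqrt(1497602)/179773 ≈ -0.0068073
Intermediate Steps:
W(d) = -1 + d/3
r(s, b) = sqrt(b**2 + s**2)
a = -179773 (a = 3 - ((-1 + (1/3)*3) + 424)**2 = 3 - ((-1 + 1) + 424)**2 = 3 - (0 + 424)**2 = 3 - 1*424**2 = 3 - 1*179776 = 3 - 179776 = -179773)
r(n(29), -889)/a = sqrt((-889)**2 + (29**2)**2)/(-179773) = sqrt(790321 + 841**2)*(-1/179773) = sqrt(790321 + 707281)*(-1/179773) = sqrt(1497602)*(-1/179773) = -sqrt(1497602)/179773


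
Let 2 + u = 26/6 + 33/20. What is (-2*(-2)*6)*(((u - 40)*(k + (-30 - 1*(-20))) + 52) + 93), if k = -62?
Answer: 328584/5 ≈ 65717.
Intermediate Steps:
u = 239/60 (u = -2 + (26/6 + 33/20) = -2 + (26*(⅙) + 33*(1/20)) = -2 + (13/3 + 33/20) = -2 + 359/60 = 239/60 ≈ 3.9833)
(-2*(-2)*6)*(((u - 40)*(k + (-30 - 1*(-20))) + 52) + 93) = (-2*(-2)*6)*(((239/60 - 40)*(-62 + (-30 - 1*(-20))) + 52) + 93) = (4*6)*((-2161*(-62 + (-30 + 20))/60 + 52) + 93) = 24*((-2161*(-62 - 10)/60 + 52) + 93) = 24*((-2161/60*(-72) + 52) + 93) = 24*((12966/5 + 52) + 93) = 24*(13226/5 + 93) = 24*(13691/5) = 328584/5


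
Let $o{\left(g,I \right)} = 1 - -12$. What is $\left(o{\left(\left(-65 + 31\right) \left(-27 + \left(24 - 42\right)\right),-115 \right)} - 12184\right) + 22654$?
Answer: $10483$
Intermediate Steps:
$o{\left(g,I \right)} = 13$ ($o{\left(g,I \right)} = 1 + 12 = 13$)
$\left(o{\left(\left(-65 + 31\right) \left(-27 + \left(24 - 42\right)\right),-115 \right)} - 12184\right) + 22654 = \left(13 - 12184\right) + 22654 = -12171 + 22654 = 10483$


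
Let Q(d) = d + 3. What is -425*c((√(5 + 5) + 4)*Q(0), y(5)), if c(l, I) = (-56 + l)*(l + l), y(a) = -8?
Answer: 372300 + 81600*√10 ≈ 6.3034e+5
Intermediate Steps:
Q(d) = 3 + d
c(l, I) = 2*l*(-56 + l) (c(l, I) = (-56 + l)*(2*l) = 2*l*(-56 + l))
-425*c((√(5 + 5) + 4)*Q(0), y(5)) = -850*(√(5 + 5) + 4)*(3 + 0)*(-56 + (√(5 + 5) + 4)*(3 + 0)) = -850*(√10 + 4)*3*(-56 + (√10 + 4)*3) = -850*(4 + √10)*3*(-56 + (4 + √10)*3) = -850*(12 + 3*√10)*(-56 + (12 + 3*√10)) = -850*(12 + 3*√10)*(-44 + 3*√10) = -850*(-44 + 3*√10)*(12 + 3*√10)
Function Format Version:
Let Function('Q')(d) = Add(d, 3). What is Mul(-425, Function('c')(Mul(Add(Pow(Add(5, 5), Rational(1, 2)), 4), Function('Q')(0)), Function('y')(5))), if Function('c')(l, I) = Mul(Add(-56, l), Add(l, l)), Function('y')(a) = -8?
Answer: Add(372300, Mul(81600, Pow(10, Rational(1, 2)))) ≈ 6.3034e+5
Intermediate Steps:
Function('Q')(d) = Add(3, d)
Function('c')(l, I) = Mul(2, l, Add(-56, l)) (Function('c')(l, I) = Mul(Add(-56, l), Mul(2, l)) = Mul(2, l, Add(-56, l)))
Mul(-425, Function('c')(Mul(Add(Pow(Add(5, 5), Rational(1, 2)), 4), Function('Q')(0)), Function('y')(5))) = Mul(-425, Mul(2, Mul(Add(Pow(Add(5, 5), Rational(1, 2)), 4), Add(3, 0)), Add(-56, Mul(Add(Pow(Add(5, 5), Rational(1, 2)), 4), Add(3, 0))))) = Mul(-425, Mul(2, Mul(Add(Pow(10, Rational(1, 2)), 4), 3), Add(-56, Mul(Add(Pow(10, Rational(1, 2)), 4), 3)))) = Mul(-425, Mul(2, Mul(Add(4, Pow(10, Rational(1, 2))), 3), Add(-56, Mul(Add(4, Pow(10, Rational(1, 2))), 3)))) = Mul(-425, Mul(2, Add(12, Mul(3, Pow(10, Rational(1, 2)))), Add(-56, Add(12, Mul(3, Pow(10, Rational(1, 2))))))) = Mul(-425, Mul(2, Add(12, Mul(3, Pow(10, Rational(1, 2)))), Add(-44, Mul(3, Pow(10, Rational(1, 2)))))) = Mul(-425, Mul(2, Add(-44, Mul(3, Pow(10, Rational(1, 2)))), Add(12, Mul(3, Pow(10, Rational(1, 2)))))) = Mul(-850, Add(-44, Mul(3, Pow(10, Rational(1, 2)))), Add(12, Mul(3, Pow(10, Rational(1, 2)))))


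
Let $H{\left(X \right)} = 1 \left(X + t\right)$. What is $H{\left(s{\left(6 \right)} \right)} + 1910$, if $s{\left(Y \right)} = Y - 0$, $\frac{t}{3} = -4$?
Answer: $1904$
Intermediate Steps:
$t = -12$ ($t = 3 \left(-4\right) = -12$)
$s{\left(Y \right)} = Y$ ($s{\left(Y \right)} = Y + 0 = Y$)
$H{\left(X \right)} = -12 + X$ ($H{\left(X \right)} = 1 \left(X - 12\right) = 1 \left(-12 + X\right) = -12 + X$)
$H{\left(s{\left(6 \right)} \right)} + 1910 = \left(-12 + 6\right) + 1910 = -6 + 1910 = 1904$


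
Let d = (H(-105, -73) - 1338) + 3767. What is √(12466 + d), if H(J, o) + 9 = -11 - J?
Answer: 2*√3745 ≈ 122.39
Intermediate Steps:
H(J, o) = -20 - J (H(J, o) = -9 + (-11 - J) = -20 - J)
d = 2514 (d = ((-20 - 1*(-105)) - 1338) + 3767 = ((-20 + 105) - 1338) + 3767 = (85 - 1338) + 3767 = -1253 + 3767 = 2514)
√(12466 + d) = √(12466 + 2514) = √14980 = 2*√3745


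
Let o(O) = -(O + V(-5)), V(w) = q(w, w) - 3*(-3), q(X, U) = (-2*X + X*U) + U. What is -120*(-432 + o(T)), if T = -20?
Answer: 54120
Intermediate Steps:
q(X, U) = U - 2*X + U*X (q(X, U) = (-2*X + U*X) + U = U - 2*X + U*X)
V(w) = 9 + w**2 - w (V(w) = (w - 2*w + w*w) - 3*(-3) = (w - 2*w + w**2) + 9 = (w**2 - w) + 9 = 9 + w**2 - w)
o(O) = -39 - O (o(O) = -(O + (9 + (-5)**2 - 1*(-5))) = -(O + (9 + 25 + 5)) = -(O + 39) = -(39 + O) = -39 - O)
-120*(-432 + o(T)) = -120*(-432 + (-39 - 1*(-20))) = -120*(-432 + (-39 + 20)) = -120*(-432 - 19) = -120*(-451) = 54120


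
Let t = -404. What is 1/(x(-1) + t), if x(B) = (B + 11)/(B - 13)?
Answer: -7/2833 ≈ -0.0024709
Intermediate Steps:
x(B) = (11 + B)/(-13 + B)
1/(x(-1) + t) = 1/((11 - 1)/(-13 - 1) - 404) = 1/(10/(-14) - 404) = 1/(-1/14*10 - 404) = 1/(-5/7 - 404) = 1/(-2833/7) = -7/2833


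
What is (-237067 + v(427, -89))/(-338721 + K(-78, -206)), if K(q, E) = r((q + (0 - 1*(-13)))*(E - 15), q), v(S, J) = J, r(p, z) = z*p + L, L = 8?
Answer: 237156/1459183 ≈ 0.16253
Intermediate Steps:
r(p, z) = 8 + p*z (r(p, z) = z*p + 8 = p*z + 8 = 8 + p*z)
K(q, E) = 8 + q*(-15 + E)*(13 + q) (K(q, E) = 8 + ((q + (0 - 1*(-13)))*(E - 15))*q = 8 + ((q + (0 + 13))*(-15 + E))*q = 8 + ((q + 13)*(-15 + E))*q = 8 + ((13 + q)*(-15 + E))*q = 8 + ((-15 + E)*(13 + q))*q = 8 + q*(-15 + E)*(13 + q))
(-237067 + v(427, -89))/(-338721 + K(-78, -206)) = (-237067 - 89)/(-338721 + (8 - 78*(-195 - 15*(-78) + 13*(-206) - 206*(-78)))) = -237156/(-338721 + (8 - 78*(-195 + 1170 - 2678 + 16068))) = -237156/(-338721 + (8 - 78*14365)) = -237156/(-338721 + (8 - 1120470)) = -237156/(-338721 - 1120462) = -237156/(-1459183) = -237156*(-1/1459183) = 237156/1459183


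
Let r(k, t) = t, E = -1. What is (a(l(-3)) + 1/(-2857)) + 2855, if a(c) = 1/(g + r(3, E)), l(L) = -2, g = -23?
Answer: 195758759/68568 ≈ 2855.0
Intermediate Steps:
a(c) = -1/24 (a(c) = 1/(-23 - 1) = 1/(-24) = -1/24)
(a(l(-3)) + 1/(-2857)) + 2855 = (-1/24 + 1/(-2857)) + 2855 = (-1/24 - 1/2857) + 2855 = -2881/68568 + 2855 = 195758759/68568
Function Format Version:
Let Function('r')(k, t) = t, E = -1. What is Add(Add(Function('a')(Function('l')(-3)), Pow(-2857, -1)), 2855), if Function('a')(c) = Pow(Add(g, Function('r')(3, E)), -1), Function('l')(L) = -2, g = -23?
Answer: Rational(195758759, 68568) ≈ 2855.0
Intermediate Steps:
Function('a')(c) = Rational(-1, 24) (Function('a')(c) = Pow(Add(-23, -1), -1) = Pow(-24, -1) = Rational(-1, 24))
Add(Add(Function('a')(Function('l')(-3)), Pow(-2857, -1)), 2855) = Add(Add(Rational(-1, 24), Pow(-2857, -1)), 2855) = Add(Add(Rational(-1, 24), Rational(-1, 2857)), 2855) = Add(Rational(-2881, 68568), 2855) = Rational(195758759, 68568)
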